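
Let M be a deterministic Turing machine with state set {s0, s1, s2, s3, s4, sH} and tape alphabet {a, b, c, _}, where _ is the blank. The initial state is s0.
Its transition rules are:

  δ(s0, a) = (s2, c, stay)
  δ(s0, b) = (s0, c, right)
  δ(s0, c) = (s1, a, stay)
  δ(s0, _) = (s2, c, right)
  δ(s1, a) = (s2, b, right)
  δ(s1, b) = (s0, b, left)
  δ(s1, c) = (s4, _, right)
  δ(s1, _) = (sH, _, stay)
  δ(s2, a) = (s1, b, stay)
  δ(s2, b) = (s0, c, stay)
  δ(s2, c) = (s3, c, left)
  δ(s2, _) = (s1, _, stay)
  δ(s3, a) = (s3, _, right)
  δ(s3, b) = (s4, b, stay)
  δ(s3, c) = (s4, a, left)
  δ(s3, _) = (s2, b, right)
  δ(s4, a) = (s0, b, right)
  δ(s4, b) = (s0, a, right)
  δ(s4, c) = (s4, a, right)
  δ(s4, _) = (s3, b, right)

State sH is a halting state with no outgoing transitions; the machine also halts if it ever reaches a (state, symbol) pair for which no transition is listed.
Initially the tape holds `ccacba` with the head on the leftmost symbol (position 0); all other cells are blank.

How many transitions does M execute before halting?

23

s0 | [c]cacba__   read c → write a, move stay, go to s1
s1 | [a]cacba__   read a → write b, move right, go to s2
s2 | b[c]acba__   read c → write c, move left, go to s3
s3 | [b]cacba__   read b → write b, move stay, go to s4
s4 | [b]cacba__   read b → write a, move right, go to s0
s0 | a[c]acba__   read c → write a, move stay, go to s1
s1 | a[a]acba__   read a → write b, move right, go to s2
s2 | ab[a]cba__   read a → write b, move stay, go to s1
s1 | ab[b]cba__   read b → write b, move left, go to s0
s0 | a[b]bcba__   read b → write c, move right, go to s0
s0 | ac[b]cba__   read b → write c, move right, go to s0
s0 | acc[c]ba__   read c → write a, move stay, go to s1
s1 | acc[a]ba__   read a → write b, move right, go to s2
s2 | accb[b]a__   read b → write c, move stay, go to s0
s0 | accb[c]a__   read c → write a, move stay, go to s1
s1 | accb[a]a__   read a → write b, move right, go to s2
s2 | accbb[a]__   read a → write b, move stay, go to s1
s1 | accbb[b]__   read b → write b, move left, go to s0
s0 | accb[b]b__   read b → write c, move right, go to s0
s0 | accbc[b]__   read b → write c, move right, go to s0
s0 | accbcc[_]_   read _ → write c, move right, go to s2
s2 | accbccc[_]   read _ → write _, move stay, go to s1
s1 | accbccc[_]   read _ → write _, move stay, go to sH
sH | accbccc[_]
M halts after 23 transitions.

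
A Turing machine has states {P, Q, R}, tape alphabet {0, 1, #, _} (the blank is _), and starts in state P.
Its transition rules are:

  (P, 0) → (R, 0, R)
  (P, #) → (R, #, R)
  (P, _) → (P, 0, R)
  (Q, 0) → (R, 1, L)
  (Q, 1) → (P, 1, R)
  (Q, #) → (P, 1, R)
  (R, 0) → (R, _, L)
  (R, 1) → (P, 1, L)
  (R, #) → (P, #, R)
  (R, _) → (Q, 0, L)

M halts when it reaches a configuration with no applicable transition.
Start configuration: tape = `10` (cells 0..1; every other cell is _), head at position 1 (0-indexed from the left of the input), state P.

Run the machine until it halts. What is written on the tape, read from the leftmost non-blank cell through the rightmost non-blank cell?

0110

state=P head=1 tape=_1[0]_   (P,0)→(R,0,R)
state=R head=2 tape=_10[_]   (R,_)→(Q,0,L)
state=Q head=1 tape=_1[0]0   (Q,0)→(R,1,L)
state=R head=0 tape=_[1]10   (R,1)→(P,1,L)
state=P head=-1 tape=[_]110   (P,_)→(P,0,R)
state=P head=0 tape=0[1]10
The non-blank tape span at halt is 0110.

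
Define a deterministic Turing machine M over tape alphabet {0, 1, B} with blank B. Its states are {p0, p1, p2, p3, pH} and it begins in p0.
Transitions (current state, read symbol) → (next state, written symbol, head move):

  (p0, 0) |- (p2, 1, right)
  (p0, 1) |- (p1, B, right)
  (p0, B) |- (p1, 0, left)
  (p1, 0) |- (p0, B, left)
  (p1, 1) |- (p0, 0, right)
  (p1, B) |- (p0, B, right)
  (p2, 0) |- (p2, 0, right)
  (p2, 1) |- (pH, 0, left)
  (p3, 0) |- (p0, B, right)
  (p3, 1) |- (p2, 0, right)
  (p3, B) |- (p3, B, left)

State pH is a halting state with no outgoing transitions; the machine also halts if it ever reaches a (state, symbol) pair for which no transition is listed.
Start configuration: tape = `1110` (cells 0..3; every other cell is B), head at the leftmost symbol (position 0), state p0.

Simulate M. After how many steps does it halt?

9

p0 | B[1]110   read 1 → write B, move right, go to p1
p1 | BB[1]10   read 1 → write 0, move right, go to p0
p0 | BB0[1]0   read 1 → write B, move right, go to p1
p1 | BB0B[0]   read 0 → write B, move left, go to p0
p0 | BB0[B]B   read B → write 0, move left, go to p1
p1 | BB[0]0B   read 0 → write B, move left, go to p0
p0 | B[B]B0B   read B → write 0, move left, go to p1
p1 | [B]0B0B   read B → write B, move right, go to p0
p0 | B[0]B0B   read 0 → write 1, move right, go to p2
p2 | B1[B]0B
M halts after 9 transitions.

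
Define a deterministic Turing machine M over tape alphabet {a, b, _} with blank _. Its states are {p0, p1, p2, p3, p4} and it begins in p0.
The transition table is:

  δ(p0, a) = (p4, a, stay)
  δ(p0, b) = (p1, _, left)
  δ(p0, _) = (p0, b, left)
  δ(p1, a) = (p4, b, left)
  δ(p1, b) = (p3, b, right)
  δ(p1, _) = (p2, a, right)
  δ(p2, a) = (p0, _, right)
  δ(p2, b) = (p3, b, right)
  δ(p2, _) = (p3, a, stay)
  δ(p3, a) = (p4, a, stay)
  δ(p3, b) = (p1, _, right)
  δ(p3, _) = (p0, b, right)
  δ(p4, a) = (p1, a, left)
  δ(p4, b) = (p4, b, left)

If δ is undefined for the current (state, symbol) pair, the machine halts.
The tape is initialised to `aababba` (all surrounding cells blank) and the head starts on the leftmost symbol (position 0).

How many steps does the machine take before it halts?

state=p0 head=0 tape=__[a]ababba   (p0,a)→(p4,a,stay)
state=p4 head=0 tape=__[a]ababba   (p4,a)→(p1,a,left)
state=p1 head=-1 tape=_[_]aababba   (p1,_)→(p2,a,right)
state=p2 head=0 tape=_a[a]ababba   (p2,a)→(p0,_,right)
state=p0 head=1 tape=_a_[a]babba   (p0,a)→(p4,a,stay)
state=p4 head=1 tape=_a_[a]babba   (p4,a)→(p1,a,left)
state=p1 head=0 tape=_a[_]ababba   (p1,_)→(p2,a,right)
state=p2 head=1 tape=_aa[a]babba   (p2,a)→(p0,_,right)
state=p0 head=2 tape=_aa_[b]abba   (p0,b)→(p1,_,left)
state=p1 head=1 tape=_aa[_]_abba   (p1,_)→(p2,a,right)
state=p2 head=2 tape=_aaa[_]abba   (p2,_)→(p3,a,stay)
state=p3 head=2 tape=_aaa[a]abba   (p3,a)→(p4,a,stay)
state=p4 head=2 tape=_aaa[a]abba   (p4,a)→(p1,a,left)
state=p1 head=1 tape=_aa[a]aabba   (p1,a)→(p4,b,left)
state=p4 head=0 tape=_a[a]baabba   (p4,a)→(p1,a,left)
state=p1 head=-1 tape=_[a]abaabba   (p1,a)→(p4,b,left)
state=p4 head=-2 tape=[_]babaabba
M halts after 16 transitions.

16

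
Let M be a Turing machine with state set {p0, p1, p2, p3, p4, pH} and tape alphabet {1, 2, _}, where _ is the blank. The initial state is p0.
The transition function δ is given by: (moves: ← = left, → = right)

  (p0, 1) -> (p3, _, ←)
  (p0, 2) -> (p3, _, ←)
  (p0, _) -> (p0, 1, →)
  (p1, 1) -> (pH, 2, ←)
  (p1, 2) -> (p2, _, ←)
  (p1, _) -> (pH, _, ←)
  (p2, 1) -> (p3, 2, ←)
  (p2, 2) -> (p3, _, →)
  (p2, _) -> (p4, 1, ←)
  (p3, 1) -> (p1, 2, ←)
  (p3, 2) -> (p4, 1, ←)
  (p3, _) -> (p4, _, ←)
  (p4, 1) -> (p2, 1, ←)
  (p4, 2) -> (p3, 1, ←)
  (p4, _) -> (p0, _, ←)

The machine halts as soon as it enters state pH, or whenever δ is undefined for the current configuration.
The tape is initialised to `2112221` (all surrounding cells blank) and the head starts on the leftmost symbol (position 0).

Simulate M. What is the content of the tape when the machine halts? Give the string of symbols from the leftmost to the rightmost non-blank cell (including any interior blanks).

1122_12221

p0 | ___[2]112221   read 2 → write _, move ←, go to p3
p3 | __[_]_112221   read _ → write _, move ←, go to p4
p4 | _[_]__112221   read _ → write _, move ←, go to p0
p0 | [_]___112221   read _ → write 1, move →, go to p0
p0 | 1[_]__112221   read _ → write 1, move →, go to p0
p0 | 11[_]_112221   read _ → write 1, move →, go to p0
p0 | 111[_]112221   read _ → write 1, move →, go to p0
p0 | 1111[1]12221   read 1 → write _, move ←, go to p3
p3 | 111[1]_12221   read 1 → write 2, move ←, go to p1
p1 | 11[1]2_12221   read 1 → write 2, move ←, go to pH
pH | 1[1]22_12221
The non-blank tape span at halt is 1122_12221.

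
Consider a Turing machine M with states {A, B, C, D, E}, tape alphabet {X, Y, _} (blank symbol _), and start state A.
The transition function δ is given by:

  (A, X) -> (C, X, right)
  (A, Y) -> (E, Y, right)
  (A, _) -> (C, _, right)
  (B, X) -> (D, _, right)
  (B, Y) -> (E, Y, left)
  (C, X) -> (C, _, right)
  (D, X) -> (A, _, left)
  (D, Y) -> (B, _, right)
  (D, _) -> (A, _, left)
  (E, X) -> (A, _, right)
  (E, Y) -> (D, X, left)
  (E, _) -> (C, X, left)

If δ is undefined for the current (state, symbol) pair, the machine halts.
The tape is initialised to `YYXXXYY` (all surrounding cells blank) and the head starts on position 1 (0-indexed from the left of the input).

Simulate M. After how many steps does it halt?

state=A head=1 tape=Y[Y]XXXYY   (A,Y)→(E,Y,right)
state=E head=2 tape=YY[X]XXYY   (E,X)→(A,_,right)
state=A head=3 tape=YY_[X]XYY   (A,X)→(C,X,right)
state=C head=4 tape=YY_X[X]YY   (C,X)→(C,_,right)
state=C head=5 tape=YY_X_[Y]Y
M halts after 4 transitions.

4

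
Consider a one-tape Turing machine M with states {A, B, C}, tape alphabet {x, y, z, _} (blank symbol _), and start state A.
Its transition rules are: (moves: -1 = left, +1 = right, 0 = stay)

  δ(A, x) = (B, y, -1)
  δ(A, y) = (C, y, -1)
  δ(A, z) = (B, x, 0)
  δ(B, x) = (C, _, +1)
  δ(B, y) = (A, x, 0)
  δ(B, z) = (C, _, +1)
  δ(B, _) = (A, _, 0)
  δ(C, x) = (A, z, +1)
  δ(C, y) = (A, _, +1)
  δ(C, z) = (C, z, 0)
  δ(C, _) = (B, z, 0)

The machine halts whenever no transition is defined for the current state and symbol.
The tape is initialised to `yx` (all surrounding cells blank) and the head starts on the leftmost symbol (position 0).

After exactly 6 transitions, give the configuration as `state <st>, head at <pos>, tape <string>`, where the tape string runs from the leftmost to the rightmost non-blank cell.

A | _[y]x   read y → write y, move -1, go to C
C | [_]yx   read _ → write z, move 0, go to B
B | [z]yx   read z → write _, move +1, go to C
C | _[y]x   read y → write _, move +1, go to A
A | __[x]   read x → write y, move -1, go to B
B | _[_]y   read _ → write _, move 0, go to A
A | _[_]y
After 6 steps: state A, head at 0, tape y.

state A, head at 0, tape y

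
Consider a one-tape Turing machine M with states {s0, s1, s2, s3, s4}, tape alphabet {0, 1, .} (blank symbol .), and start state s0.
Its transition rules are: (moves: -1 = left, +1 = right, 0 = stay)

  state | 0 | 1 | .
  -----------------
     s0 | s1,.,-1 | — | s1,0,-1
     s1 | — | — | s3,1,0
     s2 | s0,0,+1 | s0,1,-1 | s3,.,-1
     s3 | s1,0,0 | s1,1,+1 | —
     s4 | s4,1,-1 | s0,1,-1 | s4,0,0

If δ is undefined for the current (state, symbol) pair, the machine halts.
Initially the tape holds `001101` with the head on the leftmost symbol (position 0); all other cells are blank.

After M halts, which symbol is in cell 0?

1

state=s0 head=0 tape=.[0]01101   (s0,0)→(s1,.,-1)
state=s1 head=-1 tape=[.].01101   (s1,.)→(s3,1,0)
state=s3 head=-1 tape=[1].01101   (s3,1)→(s1,1,+1)
state=s1 head=0 tape=1[.]01101   (s1,.)→(s3,1,0)
state=s3 head=0 tape=1[1]01101   (s3,1)→(s1,1,+1)
state=s1 head=1 tape=11[0]1101
Cell 0 holds 1 when M halts.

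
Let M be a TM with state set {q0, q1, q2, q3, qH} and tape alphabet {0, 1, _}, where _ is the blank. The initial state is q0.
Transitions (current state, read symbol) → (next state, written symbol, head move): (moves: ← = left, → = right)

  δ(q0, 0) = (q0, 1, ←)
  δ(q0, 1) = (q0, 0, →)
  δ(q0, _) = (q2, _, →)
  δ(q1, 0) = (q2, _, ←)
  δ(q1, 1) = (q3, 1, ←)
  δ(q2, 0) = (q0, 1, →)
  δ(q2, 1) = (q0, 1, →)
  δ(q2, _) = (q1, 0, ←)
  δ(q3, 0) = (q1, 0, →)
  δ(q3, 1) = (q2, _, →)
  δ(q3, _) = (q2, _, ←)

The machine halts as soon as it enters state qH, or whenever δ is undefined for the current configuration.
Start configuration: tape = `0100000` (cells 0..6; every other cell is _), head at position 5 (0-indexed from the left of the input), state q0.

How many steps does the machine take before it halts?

26

q0 | _01000[0]0__   read 0 → write 1, move ←, go to q0
q0 | _0100[0]10__   read 0 → write 1, move ←, go to q0
q0 | _010[0]110__   read 0 → write 1, move ←, go to q0
q0 | _01[0]1110__   read 0 → write 1, move ←, go to q0
q0 | _0[1]11110__   read 1 → write 0, move →, go to q0
q0 | _00[1]1110__   read 1 → write 0, move →, go to q0
q0 | _000[1]110__   read 1 → write 0, move →, go to q0
q0 | _0000[1]10__   read 1 → write 0, move →, go to q0
q0 | _00000[1]0__   read 1 → write 0, move →, go to q0
q0 | _000000[0]__   read 0 → write 1, move ←, go to q0
q0 | _00000[0]1__   read 0 → write 1, move ←, go to q0
q0 | _0000[0]11__   read 0 → write 1, move ←, go to q0
q0 | _000[0]111__   read 0 → write 1, move ←, go to q0
q0 | _00[0]1111__   read 0 → write 1, move ←, go to q0
q0 | _0[0]11111__   read 0 → write 1, move ←, go to q0
q0 | _[0]111111__   read 0 → write 1, move ←, go to q0
q0 | [_]1111111__   read _ → write _, move →, go to q2
q2 | _[1]111111__   read 1 → write 1, move →, go to q0
q0 | _1[1]11111__   read 1 → write 0, move →, go to q0
q0 | _10[1]1111__   read 1 → write 0, move →, go to q0
q0 | _100[1]111__   read 1 → write 0, move →, go to q0
q0 | _1000[1]11__   read 1 → write 0, move →, go to q0
q0 | _10000[1]1__   read 1 → write 0, move →, go to q0
q0 | _100000[1]__   read 1 → write 0, move →, go to q0
q0 | _1000000[_]_   read _ → write _, move →, go to q2
q2 | _1000000_[_]   read _ → write 0, move ←, go to q1
q1 | _1000000[_]0
M halts after 26 transitions.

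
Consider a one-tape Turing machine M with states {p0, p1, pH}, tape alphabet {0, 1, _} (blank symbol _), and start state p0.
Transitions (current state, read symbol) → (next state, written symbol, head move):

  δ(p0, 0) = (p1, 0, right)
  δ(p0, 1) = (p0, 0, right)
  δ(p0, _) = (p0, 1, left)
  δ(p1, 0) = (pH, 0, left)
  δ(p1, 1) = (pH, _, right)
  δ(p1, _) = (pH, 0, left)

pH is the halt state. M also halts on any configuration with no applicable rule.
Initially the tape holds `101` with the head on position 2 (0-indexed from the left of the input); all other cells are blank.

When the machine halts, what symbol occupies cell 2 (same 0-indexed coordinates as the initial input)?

p0 | 10[1]__   read 1 → write 0, move right, go to p0
p0 | 100[_]_   read _ → write 1, move left, go to p0
p0 | 10[0]1_   read 0 → write 0, move right, go to p1
p1 | 100[1]_   read 1 → write _, move right, go to pH
pH | 100_[_]
Cell 2 holds 0 when M halts.

0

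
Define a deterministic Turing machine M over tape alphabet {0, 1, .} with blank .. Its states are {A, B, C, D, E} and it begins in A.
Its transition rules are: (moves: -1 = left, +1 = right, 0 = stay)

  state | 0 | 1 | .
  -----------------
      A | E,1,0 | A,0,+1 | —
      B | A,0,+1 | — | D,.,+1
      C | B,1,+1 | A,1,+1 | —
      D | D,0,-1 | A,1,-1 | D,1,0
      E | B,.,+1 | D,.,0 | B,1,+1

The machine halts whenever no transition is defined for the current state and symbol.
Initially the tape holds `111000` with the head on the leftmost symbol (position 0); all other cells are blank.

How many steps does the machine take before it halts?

19

state=A head=0 tape=.[1]11000   (A,1)→(A,0,+1)
state=A head=1 tape=.0[1]1000   (A,1)→(A,0,+1)
state=A head=2 tape=.00[1]000   (A,1)→(A,0,+1)
state=A head=3 tape=.000[0]00   (A,0)→(E,1,0)
state=E head=3 tape=.000[1]00   (E,1)→(D,.,0)
state=D head=3 tape=.000[.]00   (D,.)→(D,1,0)
state=D head=3 tape=.000[1]00   (D,1)→(A,1,-1)
state=A head=2 tape=.00[0]100   (A,0)→(E,1,0)
state=E head=2 tape=.00[1]100   (E,1)→(D,.,0)
state=D head=2 tape=.00[.]100   (D,.)→(D,1,0)
state=D head=2 tape=.00[1]100   (D,1)→(A,1,-1)
state=A head=1 tape=.0[0]1100   (A,0)→(E,1,0)
state=E head=1 tape=.0[1]1100   (E,1)→(D,.,0)
state=D head=1 tape=.0[.]1100   (D,.)→(D,1,0)
state=D head=1 tape=.0[1]1100   (D,1)→(A,1,-1)
state=A head=0 tape=.[0]11100   (A,0)→(E,1,0)
state=E head=0 tape=.[1]11100   (E,1)→(D,.,0)
state=D head=0 tape=.[.]11100   (D,.)→(D,1,0)
state=D head=0 tape=.[1]11100   (D,1)→(A,1,-1)
state=A head=-1 tape=[.]111100
M halts after 19 transitions.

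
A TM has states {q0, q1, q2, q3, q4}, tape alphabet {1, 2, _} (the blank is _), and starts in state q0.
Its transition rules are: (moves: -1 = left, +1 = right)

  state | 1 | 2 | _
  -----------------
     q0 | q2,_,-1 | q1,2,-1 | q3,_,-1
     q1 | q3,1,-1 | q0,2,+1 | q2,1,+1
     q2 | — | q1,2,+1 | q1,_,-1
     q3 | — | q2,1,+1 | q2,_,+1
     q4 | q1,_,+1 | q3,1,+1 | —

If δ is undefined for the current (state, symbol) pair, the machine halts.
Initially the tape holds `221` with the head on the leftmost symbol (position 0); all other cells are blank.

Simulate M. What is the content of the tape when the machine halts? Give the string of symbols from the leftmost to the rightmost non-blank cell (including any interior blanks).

1211

q0 | _[2]21_   read 2 → write 2, move -1, go to q1
q1 | [_]221_   read _ → write 1, move +1, go to q2
q2 | 1[2]21_   read 2 → write 2, move +1, go to q1
q1 | 12[2]1_   read 2 → write 2, move +1, go to q0
q0 | 122[1]_   read 1 → write _, move -1, go to q2
q2 | 12[2]__   read 2 → write 2, move +1, go to q1
q1 | 122[_]_   read _ → write 1, move +1, go to q2
q2 | 1221[_]   read _ → write _, move -1, go to q1
q1 | 122[1]_   read 1 → write 1, move -1, go to q3
q3 | 12[2]1_   read 2 → write 1, move +1, go to q2
q2 | 121[1]_
The non-blank tape span at halt is 1211.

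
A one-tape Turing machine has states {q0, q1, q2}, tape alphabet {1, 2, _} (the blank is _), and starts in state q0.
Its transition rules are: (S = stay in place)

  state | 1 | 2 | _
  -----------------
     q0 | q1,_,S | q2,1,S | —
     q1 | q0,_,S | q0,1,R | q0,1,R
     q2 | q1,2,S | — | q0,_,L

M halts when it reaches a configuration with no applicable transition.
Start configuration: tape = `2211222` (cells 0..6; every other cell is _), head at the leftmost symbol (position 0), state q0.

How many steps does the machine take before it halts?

state=q0 head=0 tape=[2]211222_   (q0,2)→(q2,1,S)
state=q2 head=0 tape=[1]211222_   (q2,1)→(q1,2,S)
state=q1 head=0 tape=[2]211222_   (q1,2)→(q0,1,R)
state=q0 head=1 tape=1[2]11222_   (q0,2)→(q2,1,S)
state=q2 head=1 tape=1[1]11222_   (q2,1)→(q1,2,S)
state=q1 head=1 tape=1[2]11222_   (q1,2)→(q0,1,R)
state=q0 head=2 tape=11[1]1222_   (q0,1)→(q1,_,S)
state=q1 head=2 tape=11[_]1222_   (q1,_)→(q0,1,R)
state=q0 head=3 tape=111[1]222_   (q0,1)→(q1,_,S)
state=q1 head=3 tape=111[_]222_   (q1,_)→(q0,1,R)
state=q0 head=4 tape=1111[2]22_   (q0,2)→(q2,1,S)
state=q2 head=4 tape=1111[1]22_   (q2,1)→(q1,2,S)
state=q1 head=4 tape=1111[2]22_   (q1,2)→(q0,1,R)
state=q0 head=5 tape=11111[2]2_   (q0,2)→(q2,1,S)
state=q2 head=5 tape=11111[1]2_   (q2,1)→(q1,2,S)
state=q1 head=5 tape=11111[2]2_   (q1,2)→(q0,1,R)
state=q0 head=6 tape=111111[2]_   (q0,2)→(q2,1,S)
state=q2 head=6 tape=111111[1]_   (q2,1)→(q1,2,S)
state=q1 head=6 tape=111111[2]_   (q1,2)→(q0,1,R)
state=q0 head=7 tape=1111111[_]
M halts after 19 transitions.

19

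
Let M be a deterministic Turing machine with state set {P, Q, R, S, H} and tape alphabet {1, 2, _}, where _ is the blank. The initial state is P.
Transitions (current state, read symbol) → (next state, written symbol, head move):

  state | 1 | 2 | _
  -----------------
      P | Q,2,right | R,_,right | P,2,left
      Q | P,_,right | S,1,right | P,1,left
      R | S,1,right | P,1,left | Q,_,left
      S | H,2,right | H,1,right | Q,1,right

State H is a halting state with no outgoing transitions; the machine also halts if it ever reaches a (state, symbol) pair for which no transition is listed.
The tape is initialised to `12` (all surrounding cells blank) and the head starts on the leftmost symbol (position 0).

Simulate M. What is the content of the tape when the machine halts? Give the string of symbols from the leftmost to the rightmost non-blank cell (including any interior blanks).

state=P head=0 tape=[1]2___   (P,1)→(Q,2,right)
state=Q head=1 tape=2[2]___   (Q,2)→(S,1,right)
state=S head=2 tape=21[_]__   (S,_)→(Q,1,right)
state=Q head=3 tape=211[_]_   (Q,_)→(P,1,left)
state=P head=2 tape=21[1]1_   (P,1)→(Q,2,right)
state=Q head=3 tape=212[1]_   (Q,1)→(P,_,right)
state=P head=4 tape=212_[_]   (P,_)→(P,2,left)
state=P head=3 tape=212[_]2   (P,_)→(P,2,left)
state=P head=2 tape=21[2]22   (P,2)→(R,_,right)
state=R head=3 tape=21_[2]2   (R,2)→(P,1,left)
state=P head=2 tape=21[_]12   (P,_)→(P,2,left)
state=P head=1 tape=2[1]212   (P,1)→(Q,2,right)
state=Q head=2 tape=22[2]12   (Q,2)→(S,1,right)
state=S head=3 tape=221[1]2   (S,1)→(H,2,right)
state=H head=4 tape=2212[2]
The non-blank tape span at halt is 22122.

22122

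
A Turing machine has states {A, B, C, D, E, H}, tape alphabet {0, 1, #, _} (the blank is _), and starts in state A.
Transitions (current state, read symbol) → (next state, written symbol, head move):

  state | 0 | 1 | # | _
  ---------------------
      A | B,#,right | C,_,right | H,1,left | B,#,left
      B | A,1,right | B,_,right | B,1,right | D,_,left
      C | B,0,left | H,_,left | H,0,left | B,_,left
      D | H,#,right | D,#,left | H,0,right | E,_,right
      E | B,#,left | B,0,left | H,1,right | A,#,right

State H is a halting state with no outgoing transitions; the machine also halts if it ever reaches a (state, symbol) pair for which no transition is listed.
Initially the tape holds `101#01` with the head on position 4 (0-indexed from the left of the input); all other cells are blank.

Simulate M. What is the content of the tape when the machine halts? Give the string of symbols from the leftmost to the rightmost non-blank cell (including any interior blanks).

A | 101#[0]1___   read 0 → write #, move right, go to B
B | 101##[1]___   read 1 → write _, move right, go to B
B | 101##_[_]__   read _ → write _, move left, go to D
D | 101##[_]___   read _ → write _, move right, go to E
E | 101##_[_]__   read _ → write #, move right, go to A
A | 101##_#[_]_   read _ → write #, move left, go to B
B | 101##_[#]#_   read # → write 1, move right, go to B
B | 101##_1[#]_   read # → write 1, move right, go to B
B | 101##_11[_]   read _ → write _, move left, go to D
D | 101##_1[1]_   read 1 → write #, move left, go to D
D | 101##_[1]#_   read 1 → write #, move left, go to D
D | 101##[_]##_   read _ → write _, move right, go to E
E | 101##_[#]#_   read # → write 1, move right, go to H
H | 101##_1[#]_
The non-blank tape span at halt is 101##_1#.

101##_1#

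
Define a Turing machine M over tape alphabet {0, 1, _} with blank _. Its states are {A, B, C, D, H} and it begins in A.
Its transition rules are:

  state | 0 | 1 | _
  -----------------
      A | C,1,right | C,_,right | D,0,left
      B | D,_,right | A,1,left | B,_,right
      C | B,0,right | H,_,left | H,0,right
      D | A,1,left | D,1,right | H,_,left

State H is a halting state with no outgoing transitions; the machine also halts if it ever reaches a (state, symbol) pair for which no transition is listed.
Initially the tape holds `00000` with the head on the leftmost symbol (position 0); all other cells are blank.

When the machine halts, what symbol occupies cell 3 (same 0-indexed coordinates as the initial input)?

state=A head=0 tape=[0]0000   (A,0)→(C,1,right)
state=C head=1 tape=1[0]000   (C,0)→(B,0,right)
state=B head=2 tape=10[0]00   (B,0)→(D,_,right)
state=D head=3 tape=10_[0]0   (D,0)→(A,1,left)
state=A head=2 tape=10[_]10   (A,_)→(D,0,left)
state=D head=1 tape=1[0]010   (D,0)→(A,1,left)
state=A head=0 tape=[1]1010   (A,1)→(C,_,right)
state=C head=1 tape=_[1]010   (C,1)→(H,_,left)
state=H head=0 tape=[_]_010
Cell 3 holds 1 when M halts.

1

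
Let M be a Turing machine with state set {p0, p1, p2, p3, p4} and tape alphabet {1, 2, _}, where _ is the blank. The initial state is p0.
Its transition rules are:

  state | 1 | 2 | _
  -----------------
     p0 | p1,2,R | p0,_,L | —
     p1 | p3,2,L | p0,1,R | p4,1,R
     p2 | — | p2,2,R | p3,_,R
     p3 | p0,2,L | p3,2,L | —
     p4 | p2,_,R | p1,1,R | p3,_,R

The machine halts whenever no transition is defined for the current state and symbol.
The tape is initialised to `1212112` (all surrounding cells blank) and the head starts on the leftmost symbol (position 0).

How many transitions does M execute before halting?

19

p0 | [1]212112___   read 1 → write 2, move R, go to p1
p1 | 2[2]12112___   read 2 → write 1, move R, go to p0
p0 | 21[1]2112___   read 1 → write 2, move R, go to p1
p1 | 212[2]112___   read 2 → write 1, move R, go to p0
p0 | 2121[1]12___   read 1 → write 2, move R, go to p1
p1 | 21212[1]2___   read 1 → write 2, move L, go to p3
p3 | 2121[2]22___   read 2 → write 2, move L, go to p3
p3 | 212[1]222___   read 1 → write 2, move L, go to p0
p0 | 21[2]2222___   read 2 → write _, move L, go to p0
p0 | 2[1]_2222___   read 1 → write 2, move R, go to p1
p1 | 22[_]2222___   read _ → write 1, move R, go to p4
p4 | 221[2]222___   read 2 → write 1, move R, go to p1
p1 | 2211[2]22___   read 2 → write 1, move R, go to p0
p0 | 22111[2]2___   read 2 → write _, move L, go to p0
p0 | 2211[1]_2___   read 1 → write 2, move R, go to p1
p1 | 22112[_]2___   read _ → write 1, move R, go to p4
p4 | 221121[2]___   read 2 → write 1, move R, go to p1
p1 | 2211211[_]__   read _ → write 1, move R, go to p4
p4 | 22112111[_]_   read _ → write _, move R, go to p3
p3 | 22112111_[_]
M halts after 19 transitions.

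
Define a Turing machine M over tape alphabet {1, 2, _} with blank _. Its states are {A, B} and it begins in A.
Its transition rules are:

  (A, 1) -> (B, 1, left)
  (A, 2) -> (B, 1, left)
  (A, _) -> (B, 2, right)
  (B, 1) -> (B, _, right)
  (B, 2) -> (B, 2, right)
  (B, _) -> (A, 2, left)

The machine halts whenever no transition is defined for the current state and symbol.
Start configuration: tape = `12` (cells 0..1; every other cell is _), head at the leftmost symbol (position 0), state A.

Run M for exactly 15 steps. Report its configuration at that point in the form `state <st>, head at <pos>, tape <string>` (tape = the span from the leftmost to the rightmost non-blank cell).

state=A head=0 tape=__[1]2__   (A,1)→(B,1,left)
state=B head=-1 tape=_[_]12__   (B,_)→(A,2,left)
state=A head=-2 tape=[_]212__   (A,_)→(B,2,right)
state=B head=-1 tape=2[2]12__   (B,2)→(B,2,right)
state=B head=0 tape=22[1]2__   (B,1)→(B,_,right)
state=B head=1 tape=22_[2]__   (B,2)→(B,2,right)
state=B head=2 tape=22_2[_]_   (B,_)→(A,2,left)
state=A head=1 tape=22_[2]2_   (A,2)→(B,1,left)
state=B head=0 tape=22[_]12_   (B,_)→(A,2,left)
state=A head=-1 tape=2[2]212_   (A,2)→(B,1,left)
state=B head=-2 tape=[2]1212_   (B,2)→(B,2,right)
state=B head=-1 tape=2[1]212_   (B,1)→(B,_,right)
state=B head=0 tape=2_[2]12_   (B,2)→(B,2,right)
state=B head=1 tape=2_2[1]2_   (B,1)→(B,_,right)
state=B head=2 tape=2_2_[2]_   (B,2)→(B,2,right)
state=B head=3 tape=2_2_2[_]
After 15 steps: state B, head at 3, tape 2_2_2.

state B, head at 3, tape 2_2_2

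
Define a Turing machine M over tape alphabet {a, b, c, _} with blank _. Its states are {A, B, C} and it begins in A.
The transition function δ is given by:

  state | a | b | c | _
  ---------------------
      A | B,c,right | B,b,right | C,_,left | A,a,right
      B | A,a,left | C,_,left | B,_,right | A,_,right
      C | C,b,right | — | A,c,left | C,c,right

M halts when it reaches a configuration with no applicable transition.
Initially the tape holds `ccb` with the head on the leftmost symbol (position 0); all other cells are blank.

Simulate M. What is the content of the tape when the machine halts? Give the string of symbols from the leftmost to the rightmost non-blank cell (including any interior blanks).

b_ccb

state=A head=0 tape=__[c]cb   (A,c)→(C,_,left)
state=C head=-1 tape=_[_]_cb   (C,_)→(C,c,right)
state=C head=0 tape=_c[_]cb   (C,_)→(C,c,right)
state=C head=1 tape=_cc[c]b   (C,c)→(A,c,left)
state=A head=0 tape=_c[c]cb   (A,c)→(C,_,left)
state=C head=-1 tape=_[c]_cb   (C,c)→(A,c,left)
state=A head=-2 tape=[_]c_cb   (A,_)→(A,a,right)
state=A head=-1 tape=a[c]_cb   (A,c)→(C,_,left)
state=C head=-2 tape=[a]__cb   (C,a)→(C,b,right)
state=C head=-1 tape=b[_]_cb   (C,_)→(C,c,right)
state=C head=0 tape=bc[_]cb   (C,_)→(C,c,right)
state=C head=1 tape=bcc[c]b   (C,c)→(A,c,left)
state=A head=0 tape=bc[c]cb   (A,c)→(C,_,left)
state=C head=-1 tape=b[c]_cb   (C,c)→(A,c,left)
state=A head=-2 tape=[b]c_cb   (A,b)→(B,b,right)
state=B head=-1 tape=b[c]_cb   (B,c)→(B,_,right)
state=B head=0 tape=b_[_]cb   (B,_)→(A,_,right)
state=A head=1 tape=b__[c]b   (A,c)→(C,_,left)
state=C head=0 tape=b_[_]_b   (C,_)→(C,c,right)
state=C head=1 tape=b_c[_]b   (C,_)→(C,c,right)
state=C head=2 tape=b_cc[b]
The non-blank tape span at halt is b_ccb.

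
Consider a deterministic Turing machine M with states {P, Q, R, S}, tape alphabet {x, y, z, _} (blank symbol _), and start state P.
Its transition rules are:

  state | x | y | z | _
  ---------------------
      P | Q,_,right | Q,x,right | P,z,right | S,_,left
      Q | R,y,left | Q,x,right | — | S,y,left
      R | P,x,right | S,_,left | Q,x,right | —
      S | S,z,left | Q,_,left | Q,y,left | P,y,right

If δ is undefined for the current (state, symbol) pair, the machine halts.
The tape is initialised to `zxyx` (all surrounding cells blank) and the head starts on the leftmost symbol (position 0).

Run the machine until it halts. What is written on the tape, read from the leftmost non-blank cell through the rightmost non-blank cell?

zyzyzy

state=P head=0 tape=[z]xyx__   (P,z)→(P,z,right)
state=P head=1 tape=z[x]yx__   (P,x)→(Q,_,right)
state=Q head=2 tape=z_[y]x__   (Q,y)→(Q,x,right)
state=Q head=3 tape=z_x[x]__   (Q,x)→(R,y,left)
state=R head=2 tape=z_[x]y__   (R,x)→(P,x,right)
state=P head=3 tape=z_x[y]__   (P,y)→(Q,x,right)
state=Q head=4 tape=z_xx[_]_   (Q,_)→(S,y,left)
state=S head=3 tape=z_x[x]y_   (S,x)→(S,z,left)
state=S head=2 tape=z_[x]zy_   (S,x)→(S,z,left)
state=S head=1 tape=z[_]zzy_   (S,_)→(P,y,right)
state=P head=2 tape=zy[z]zy_   (P,z)→(P,z,right)
state=P head=3 tape=zyz[z]y_   (P,z)→(P,z,right)
state=P head=4 tape=zyzz[y]_   (P,y)→(Q,x,right)
state=Q head=5 tape=zyzzx[_]   (Q,_)→(S,y,left)
state=S head=4 tape=zyzz[x]y   (S,x)→(S,z,left)
state=S head=3 tape=zyz[z]zy   (S,z)→(Q,y,left)
state=Q head=2 tape=zy[z]yzy
The non-blank tape span at halt is zyzyzy.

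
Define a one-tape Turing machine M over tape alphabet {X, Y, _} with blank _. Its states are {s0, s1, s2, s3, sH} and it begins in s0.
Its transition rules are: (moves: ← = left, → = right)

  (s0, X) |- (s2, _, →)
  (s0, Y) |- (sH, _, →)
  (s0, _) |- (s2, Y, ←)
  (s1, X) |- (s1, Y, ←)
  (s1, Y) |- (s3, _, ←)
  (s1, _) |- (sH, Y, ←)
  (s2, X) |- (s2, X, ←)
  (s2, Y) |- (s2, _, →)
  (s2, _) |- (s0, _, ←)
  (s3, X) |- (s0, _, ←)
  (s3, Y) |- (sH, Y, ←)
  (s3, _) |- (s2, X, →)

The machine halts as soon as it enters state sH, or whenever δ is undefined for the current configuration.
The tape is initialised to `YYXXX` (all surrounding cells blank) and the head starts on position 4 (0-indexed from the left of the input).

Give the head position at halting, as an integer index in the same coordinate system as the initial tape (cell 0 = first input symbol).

1

state=s0 head=4 tape=YYXX[X]_   (s0,X)→(s2,_,→)
state=s2 head=5 tape=YYXX_[_]   (s2,_)→(s0,_,←)
state=s0 head=4 tape=YYXX[_]_   (s0,_)→(s2,Y,←)
state=s2 head=3 tape=YYX[X]Y_   (s2,X)→(s2,X,←)
state=s2 head=2 tape=YY[X]XY_   (s2,X)→(s2,X,←)
state=s2 head=1 tape=Y[Y]XXY_   (s2,Y)→(s2,_,→)
state=s2 head=2 tape=Y_[X]XY_   (s2,X)→(s2,X,←)
state=s2 head=1 tape=Y[_]XXY_   (s2,_)→(s0,_,←)
state=s0 head=0 tape=[Y]_XXY_   (s0,Y)→(sH,_,→)
state=sH head=1 tape=_[_]XXY_
At halt the head is at cell 1.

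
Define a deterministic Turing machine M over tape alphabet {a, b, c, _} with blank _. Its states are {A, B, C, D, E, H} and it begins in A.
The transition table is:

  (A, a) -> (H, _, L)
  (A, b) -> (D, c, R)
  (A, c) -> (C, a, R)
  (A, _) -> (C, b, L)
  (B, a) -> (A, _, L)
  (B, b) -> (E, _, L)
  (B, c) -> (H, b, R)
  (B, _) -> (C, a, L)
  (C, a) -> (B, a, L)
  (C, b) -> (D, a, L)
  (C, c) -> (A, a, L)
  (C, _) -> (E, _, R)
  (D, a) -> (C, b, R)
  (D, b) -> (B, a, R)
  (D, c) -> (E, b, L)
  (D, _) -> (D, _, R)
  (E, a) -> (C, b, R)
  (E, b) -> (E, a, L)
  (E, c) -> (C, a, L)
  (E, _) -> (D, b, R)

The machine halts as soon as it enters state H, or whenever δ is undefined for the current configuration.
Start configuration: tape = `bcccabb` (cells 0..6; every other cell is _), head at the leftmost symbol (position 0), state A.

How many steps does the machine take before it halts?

9

A | _[b]cccabb   read b → write c, move R, go to D
D | _c[c]ccabb   read c → write b, move L, go to E
E | _[c]bccabb   read c → write a, move L, go to C
C | [_]abccabb   read _ → write _, move R, go to E
E | _[a]bccabb   read a → write b, move R, go to C
C | _b[b]ccabb   read b → write a, move L, go to D
D | _[b]accabb   read b → write a, move R, go to B
B | _a[a]ccabb   read a → write _, move L, go to A
A | _[a]_ccabb   read a → write _, move L, go to H
H | [_]__ccabb
M halts after 9 transitions.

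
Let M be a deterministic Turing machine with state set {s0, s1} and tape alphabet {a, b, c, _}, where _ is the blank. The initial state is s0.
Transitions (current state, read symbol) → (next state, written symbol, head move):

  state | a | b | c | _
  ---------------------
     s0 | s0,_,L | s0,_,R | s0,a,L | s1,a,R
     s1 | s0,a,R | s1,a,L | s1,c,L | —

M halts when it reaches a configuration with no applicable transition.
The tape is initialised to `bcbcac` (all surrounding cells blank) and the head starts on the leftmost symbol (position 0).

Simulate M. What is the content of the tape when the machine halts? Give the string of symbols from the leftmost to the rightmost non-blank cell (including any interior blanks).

s0 | _[b]cbcac   read b → write _, move R, go to s0
s0 | __[c]bcac   read c → write a, move L, go to s0
s0 | _[_]abcac   read _ → write a, move R, go to s1
s1 | _a[a]bcac   read a → write a, move R, go to s0
s0 | _aa[b]cac   read b → write _, move R, go to s0
s0 | _aa_[c]ac   read c → write a, move L, go to s0
s0 | _aa[_]aac   read _ → write a, move R, go to s1
s1 | _aaa[a]ac   read a → write a, move R, go to s0
s0 | _aaaa[a]c   read a → write _, move L, go to s0
s0 | _aaa[a]_c   read a → write _, move L, go to s0
s0 | _aa[a]__c   read a → write _, move L, go to s0
s0 | _a[a]___c   read a → write _, move L, go to s0
s0 | _[a]____c   read a → write _, move L, go to s0
s0 | [_]_____c   read _ → write a, move R, go to s1
s1 | a[_]____c
The non-blank tape span at halt is a_____c.

a_____c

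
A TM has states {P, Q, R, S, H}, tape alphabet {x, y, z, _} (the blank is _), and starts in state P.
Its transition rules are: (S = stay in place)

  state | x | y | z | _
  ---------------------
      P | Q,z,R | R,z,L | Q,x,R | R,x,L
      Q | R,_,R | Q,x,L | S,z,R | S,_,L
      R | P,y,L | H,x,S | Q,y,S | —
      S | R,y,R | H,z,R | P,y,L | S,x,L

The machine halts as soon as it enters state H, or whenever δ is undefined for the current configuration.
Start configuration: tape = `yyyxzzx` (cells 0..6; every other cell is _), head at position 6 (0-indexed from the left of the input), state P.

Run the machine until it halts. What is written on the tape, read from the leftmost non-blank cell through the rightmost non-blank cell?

yyxxyxy

state=P head=6 tape=yyyxzz[x]_   (P,x)→(Q,z,R)
state=Q head=7 tape=yyyxzzz[_]   (Q,_)→(S,_,L)
state=S head=6 tape=yyyxzz[z]_   (S,z)→(P,y,L)
state=P head=5 tape=yyyxz[z]y_   (P,z)→(Q,x,R)
state=Q head=6 tape=yyyxzx[y]_   (Q,y)→(Q,x,L)
state=Q head=5 tape=yyyxz[x]x_   (Q,x)→(R,_,R)
state=R head=6 tape=yyyxz_[x]_   (R,x)→(P,y,L)
state=P head=5 tape=yyyxz[_]y_   (P,_)→(R,x,L)
state=R head=4 tape=yyyx[z]xy_   (R,z)→(Q,y,S)
state=Q head=4 tape=yyyx[y]xy_   (Q,y)→(Q,x,L)
state=Q head=3 tape=yyy[x]xxy_   (Q,x)→(R,_,R)
state=R head=4 tape=yyy_[x]xy_   (R,x)→(P,y,L)
state=P head=3 tape=yyy[_]yxy_   (P,_)→(R,x,L)
state=R head=2 tape=yy[y]xyxy_   (R,y)→(H,x,S)
state=H head=2 tape=yy[x]xyxy_
The non-blank tape span at halt is yyxxyxy.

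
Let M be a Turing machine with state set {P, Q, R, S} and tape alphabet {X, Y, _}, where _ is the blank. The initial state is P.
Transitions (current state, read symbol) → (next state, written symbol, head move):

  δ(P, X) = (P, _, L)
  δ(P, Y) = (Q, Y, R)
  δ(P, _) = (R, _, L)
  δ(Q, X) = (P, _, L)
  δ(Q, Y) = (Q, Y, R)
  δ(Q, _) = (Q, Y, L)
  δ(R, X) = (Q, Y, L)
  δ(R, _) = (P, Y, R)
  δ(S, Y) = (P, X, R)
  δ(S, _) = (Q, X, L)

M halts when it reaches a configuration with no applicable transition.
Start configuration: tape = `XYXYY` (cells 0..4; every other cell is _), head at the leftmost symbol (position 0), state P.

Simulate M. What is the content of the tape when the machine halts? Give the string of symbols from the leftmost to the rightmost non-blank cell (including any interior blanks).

Y__YXYY

P | __[X]YXYY   read X → write _, move L, go to P
P | _[_]_YXYY   read _ → write _, move L, go to R
R | [_]__YXYY   read _ → write Y, move R, go to P
P | Y[_]_YXYY   read _ → write _, move L, go to R
R | [Y]__YXYY
The non-blank tape span at halt is Y__YXYY.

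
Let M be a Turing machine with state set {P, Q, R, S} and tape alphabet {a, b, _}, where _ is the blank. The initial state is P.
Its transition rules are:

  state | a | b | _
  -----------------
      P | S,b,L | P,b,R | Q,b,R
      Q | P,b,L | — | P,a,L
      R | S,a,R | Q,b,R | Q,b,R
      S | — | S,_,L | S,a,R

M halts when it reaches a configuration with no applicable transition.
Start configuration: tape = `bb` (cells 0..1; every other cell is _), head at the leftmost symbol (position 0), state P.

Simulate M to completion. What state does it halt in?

S

P | _[b]b__   read b → write b, move R, go to P
P | _b[b]__   read b → write b, move R, go to P
P | _bb[_]_   read _ → write b, move R, go to Q
Q | _bbb[_]   read _ → write a, move L, go to P
P | _bb[b]a   read b → write b, move R, go to P
P | _bbb[a]   read a → write b, move L, go to S
S | _bb[b]b   read b → write _, move L, go to S
S | _b[b]_b   read b → write _, move L, go to S
S | _[b]__b   read b → write _, move L, go to S
S | [_]___b   read _ → write a, move R, go to S
S | a[_]__b   read _ → write a, move R, go to S
S | aa[_]_b   read _ → write a, move R, go to S
S | aaa[_]b   read _ → write a, move R, go to S
S | aaaa[b]   read b → write _, move L, go to S
S | aaa[a]_
No transition is defined for (S, a); M halts in state S.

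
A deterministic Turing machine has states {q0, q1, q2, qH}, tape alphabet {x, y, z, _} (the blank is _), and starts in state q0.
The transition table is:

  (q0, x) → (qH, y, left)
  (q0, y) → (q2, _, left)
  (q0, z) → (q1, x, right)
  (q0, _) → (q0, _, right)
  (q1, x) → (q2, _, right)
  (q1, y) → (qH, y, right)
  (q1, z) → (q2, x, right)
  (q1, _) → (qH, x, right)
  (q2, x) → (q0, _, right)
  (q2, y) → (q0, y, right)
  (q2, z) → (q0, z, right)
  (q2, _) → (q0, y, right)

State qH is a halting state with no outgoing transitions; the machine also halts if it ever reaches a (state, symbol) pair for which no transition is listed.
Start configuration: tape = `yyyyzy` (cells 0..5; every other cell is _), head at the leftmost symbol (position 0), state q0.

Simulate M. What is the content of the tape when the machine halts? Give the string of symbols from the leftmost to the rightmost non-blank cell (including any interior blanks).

q0 | _[y]yyyzy_   read y → write _, move left, go to q2
q2 | [_]_yyyzy_   read _ → write y, move right, go to q0
q0 | y[_]yyyzy_   read _ → write _, move right, go to q0
q0 | y_[y]yyzy_   read y → write _, move left, go to q2
q2 | y[_]_yyzy_   read _ → write y, move right, go to q0
q0 | yy[_]yyzy_   read _ → write _, move right, go to q0
q0 | yy_[y]yzy_   read y → write _, move left, go to q2
q2 | yy[_]_yzy_   read _ → write y, move right, go to q0
q0 | yyy[_]yzy_   read _ → write _, move right, go to q0
q0 | yyy_[y]zy_   read y → write _, move left, go to q2
q2 | yyy[_]_zy_   read _ → write y, move right, go to q0
q0 | yyyy[_]zy_   read _ → write _, move right, go to q0
q0 | yyyy_[z]y_   read z → write x, move right, go to q1
q1 | yyyy_x[y]_   read y → write y, move right, go to qH
qH | yyyy_xy[_]
The non-blank tape span at halt is yyyy_xy.

yyyy_xy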